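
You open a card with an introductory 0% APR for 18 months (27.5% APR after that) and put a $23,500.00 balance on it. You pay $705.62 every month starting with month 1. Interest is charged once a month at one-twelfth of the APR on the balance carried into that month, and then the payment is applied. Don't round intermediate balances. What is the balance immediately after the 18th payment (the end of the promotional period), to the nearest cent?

Promo months 1–18 at r₀ = 0%/12 = 0; months 19+ at r₁ = 27.5%/12 = 0.0229167.
After month 18 (no interest yet): B = $23,500.00 − 18·$705.62 = $10,798.84.

$10,798.84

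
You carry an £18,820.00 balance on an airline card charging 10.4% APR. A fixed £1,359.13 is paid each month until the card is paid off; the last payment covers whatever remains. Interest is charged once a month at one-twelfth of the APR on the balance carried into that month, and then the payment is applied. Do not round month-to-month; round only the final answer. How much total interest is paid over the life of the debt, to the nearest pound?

£1,316

Monthly rate r = 10.4%/12 = 0.866667% = 0.00866667.
Payoff takes n = ⌈−ln(1 − rB₀/P)/ln(1+r)⌉ = ⌈14.815⌉ = 15 payments; the last is £1,108.44.
Total paid = 14·£1,359.13 + £1,108.44 = £20,136.26.
Total interest = total paid − principal = £20,136.26 − £18,820.00 = £1,316.26.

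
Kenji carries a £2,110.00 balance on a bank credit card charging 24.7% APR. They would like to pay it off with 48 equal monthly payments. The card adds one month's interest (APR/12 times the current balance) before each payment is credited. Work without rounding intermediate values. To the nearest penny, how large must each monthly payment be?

£69.61

Monthly rate r = 24.7%/12 = 2.05833% = 0.0205833.
Level-payment amortization: P = B₀·r / (1 − (1+r)^(−n)) = 2110.00·0.0205833 / (1 − 1.02058^(−48)).
Denominator 1 − (1+r)^(−48) = 0.623925961.
P = 43.4308 / 0.623925961 ≈ 69.61.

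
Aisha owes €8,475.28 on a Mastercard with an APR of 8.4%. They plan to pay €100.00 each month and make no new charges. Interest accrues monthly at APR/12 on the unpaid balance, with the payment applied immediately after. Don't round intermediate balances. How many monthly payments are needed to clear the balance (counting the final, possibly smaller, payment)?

129 payments

Monthly rate r = 8.4%/12 = 0.7% = 0.007.
Recurrence: B ← B·(1+r) − €100.00.
Month 1: interest €59.33; balance after payment €8,434.61.
Month 2: interest €59.04; balance after payment €8,393.65.
Closed form: n = −ln(1 − rB₀/P)/ln(1+r) = −ln(0.40673)/ln(1.007) ≈ 128.964, so the balance reaches zero during payment 129.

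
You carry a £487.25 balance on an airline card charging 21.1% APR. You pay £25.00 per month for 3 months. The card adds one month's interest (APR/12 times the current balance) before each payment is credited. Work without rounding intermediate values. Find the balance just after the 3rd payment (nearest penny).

Monthly rate r = 21.1%/12 = 1.75833% = 0.0175833.
Each month: B ← B·(1+r) − £25.00.
Month 1: interest £8.57; balance after payment £470.82.
Month 2: interest £8.28; balance after payment £454.10.
Month 3: interest £7.98; balance after payment £437.08.

£437.08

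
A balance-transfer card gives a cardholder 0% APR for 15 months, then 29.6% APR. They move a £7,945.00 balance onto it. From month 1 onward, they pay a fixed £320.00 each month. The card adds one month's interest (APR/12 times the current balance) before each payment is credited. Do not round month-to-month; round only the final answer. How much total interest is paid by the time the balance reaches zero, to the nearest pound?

Promo months 1–15 at r₀ = 0%/12 = 0; months 16+ at r₁ = 29.6%/12 = 0.0246667.
After month 15 (no interest yet): B = £7,945.00 − 15·£320.00 = £3,145.00.
Then at r₁ with £320.00/mo: n₂ = −ln(1 − r₁·B/P)/ln(1+r₁) ≈ 11.39 → 12 more payments.
Total paid = 26·£320.00 + £126.93 = £8,446.93; interest = £8,446.93 − £7,945.00 = £501.93.

£502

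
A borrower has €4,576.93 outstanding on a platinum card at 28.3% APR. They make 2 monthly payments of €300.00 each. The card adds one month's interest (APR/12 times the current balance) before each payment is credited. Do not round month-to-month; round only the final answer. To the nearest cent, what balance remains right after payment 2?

Monthly rate r = 28.3%/12 = 2.35833% = 0.0235833.
Each month: B ← B·(1+r) − €300.00.
Month 1: interest €107.94; balance after payment €4,384.87.
Month 2: interest €103.41; balance after payment €4,188.28.

€4,188.28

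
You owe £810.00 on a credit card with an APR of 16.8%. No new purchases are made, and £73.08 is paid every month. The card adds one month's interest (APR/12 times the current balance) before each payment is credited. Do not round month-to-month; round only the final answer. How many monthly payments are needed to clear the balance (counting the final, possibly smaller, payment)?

13 payments

Monthly rate r = 16.8%/12 = 1.4% = 0.014.
Recurrence: B ← B·(1+r) − £73.08.
Month 1: interest £11.34; balance after payment £748.26.
Month 2: interest £10.48; balance after payment £685.66.
Closed form: n = −ln(1 − rB₀/P)/ln(1+r) = −ln(0.84483)/ln(1.014) ≈ 12.129, so the balance reaches zero during payment 13.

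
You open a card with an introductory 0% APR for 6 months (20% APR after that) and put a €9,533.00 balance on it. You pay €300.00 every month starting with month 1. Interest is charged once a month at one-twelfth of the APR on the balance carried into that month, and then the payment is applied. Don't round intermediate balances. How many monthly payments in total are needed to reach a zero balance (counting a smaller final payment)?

40 months

Promo months 1–6 at r₀ = 0%/12 = 0; months 7+ at r₁ = 20%/12 = 0.0166667.
After month 6 (no interest yet): B = €9,533.00 − 6·€300.00 = €7,733.00.
Then at r₁ with €300.00/mo: n₂ = −ln(1 − r₁·B/P)/ln(1+r₁) ≈ 33.97 → 34 more payments.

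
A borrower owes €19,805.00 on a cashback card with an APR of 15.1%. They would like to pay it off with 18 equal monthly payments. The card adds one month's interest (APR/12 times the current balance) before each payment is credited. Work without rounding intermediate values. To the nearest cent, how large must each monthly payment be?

€1,236.46

Monthly rate r = 15.1%/12 = 1.25833% = 0.0125833.
Level-payment amortization: P = B₀·r / (1 − (1+r)^(−n)) = 19805.00·0.0125833 / (1 − 1.01258^(−18)).
Denominator 1 − (1+r)^(−18) = 0.201553074.
P = 249.213 / 0.201553074 ≈ 1236.46.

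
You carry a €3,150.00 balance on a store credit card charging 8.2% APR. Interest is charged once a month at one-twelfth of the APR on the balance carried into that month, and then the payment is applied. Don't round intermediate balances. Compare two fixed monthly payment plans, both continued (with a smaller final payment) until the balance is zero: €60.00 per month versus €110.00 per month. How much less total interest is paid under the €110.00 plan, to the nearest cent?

€397.46

Monthly rate r = 8.2%/12 = 0.683333% = 0.00683333.
At €60.00/mo: n = ⌈−ln(1 − rB₀/P)/ln(1+r)⌉ = 66 payments (last €14.84); total interest = total paid − €3,150.00 = €764.84.
At €110.00/mo: 32 payments (last €107.38); total interest €367.38.
Interest saved = €764.84 − €367.38 = €397.46.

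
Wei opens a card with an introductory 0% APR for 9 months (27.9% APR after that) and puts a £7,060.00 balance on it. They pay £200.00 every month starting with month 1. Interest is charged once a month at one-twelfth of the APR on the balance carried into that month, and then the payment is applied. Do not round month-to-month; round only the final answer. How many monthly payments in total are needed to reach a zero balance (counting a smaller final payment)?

51 payments

Promo months 1–9 at r₀ = 0%/12 = 0; months 10+ at r₁ = 27.9%/12 = 0.02325.
After month 9 (no interest yet): B = £7,060.00 − 9·£200.00 = £5,260.00.
Then at r₁ with £200.00/mo: n₂ = −ln(1 − r₁·B/P)/ln(1+r₁) ≈ 41.13 → 42 more payments.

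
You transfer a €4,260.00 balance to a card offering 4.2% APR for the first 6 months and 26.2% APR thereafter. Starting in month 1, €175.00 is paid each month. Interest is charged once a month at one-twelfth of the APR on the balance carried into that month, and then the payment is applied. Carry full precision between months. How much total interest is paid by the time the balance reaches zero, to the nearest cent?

€1,073.74

Promo months 1–6 at r₀ = 4.2%/12 = 0.0035; months 7+ at r₁ = 26.2%/12 = 0.0218333.
After month 6: iterate B ← B·(1+r₀) − €175.00 for 6 months → €3,291.02.
Then at r₁ with €175.00/mo: n₂ = −ln(1 − r₁·B/P)/ln(1+r₁) ≈ 24.48 → 25 more payments.
Total paid = 30·€175.00 + €83.74 = €5,333.74; interest = €5,333.74 − €4,260.00 = €1,073.74.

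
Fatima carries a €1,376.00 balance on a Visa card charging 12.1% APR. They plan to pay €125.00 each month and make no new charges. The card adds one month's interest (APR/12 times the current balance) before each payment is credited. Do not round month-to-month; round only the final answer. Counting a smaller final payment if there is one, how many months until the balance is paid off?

Monthly rate r = 12.1%/12 = 1.00833% = 0.0100833.
Recurrence: B ← B·(1+r) − €125.00.
Month 1: interest €13.87; balance after payment €1,264.87.
Month 2: interest €12.75; balance after payment €1,152.63.
Closed form: n = −ln(1 − rB₀/P)/ln(1+r) = −ln(0.889)/ln(1.01008) ≈ 11.727, so the balance reaches zero during payment 12.

12 payments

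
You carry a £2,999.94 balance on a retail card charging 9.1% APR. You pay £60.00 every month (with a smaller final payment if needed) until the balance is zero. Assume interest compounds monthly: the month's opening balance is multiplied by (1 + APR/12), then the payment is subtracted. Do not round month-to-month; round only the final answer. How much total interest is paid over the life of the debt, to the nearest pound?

Monthly rate r = 9.1%/12 = 0.758333% = 0.00758333.
Payoff takes n = ⌈−ln(1 − rB₀/P)/ln(1+r)⌉ = ⌈63.097⌉ = 64 payments; the last is £5.84.
Total paid = 63·£60.00 + £5.84 = £3,785.84.
Total interest = total paid − principal = £3,785.84 − £2,999.94 = £785.90.

£786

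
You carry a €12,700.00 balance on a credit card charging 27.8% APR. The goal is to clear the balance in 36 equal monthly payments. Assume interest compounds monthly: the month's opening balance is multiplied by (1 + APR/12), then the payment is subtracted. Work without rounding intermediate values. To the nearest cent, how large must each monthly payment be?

€523.95

Monthly rate r = 27.8%/12 = 2.31667% = 0.0231667.
Level-payment amortization: P = B₀·r / (1 − (1+r)^(−n)) = 12700.00·0.0231667 / (1 − 1.02317^(−36)).
Denominator 1 − (1+r)^(−36) = 0.561539765.
P = 294.217 / 0.561539765 ≈ 523.95.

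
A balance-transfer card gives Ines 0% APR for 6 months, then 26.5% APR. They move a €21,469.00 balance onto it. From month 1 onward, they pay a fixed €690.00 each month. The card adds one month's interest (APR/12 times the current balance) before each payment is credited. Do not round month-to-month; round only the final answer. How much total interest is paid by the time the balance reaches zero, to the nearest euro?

Promo months 1–6 at r₀ = 0%/12 = 0; months 7+ at r₁ = 26.5%/12 = 0.0220833.
After month 6 (no interest yet): B = €21,469.00 − 6·€690.00 = €17,329.00.
Then at r₁ with €690.00/mo: n₂ = −ln(1 − r₁·B/P)/ln(1+r₁) ≈ 37.03 → 38 more payments.
Total paid = 43·€690.00 + €19.69 = €29,689.69; interest = €29,689.69 − €21,469.00 = €8,220.69.

€8,221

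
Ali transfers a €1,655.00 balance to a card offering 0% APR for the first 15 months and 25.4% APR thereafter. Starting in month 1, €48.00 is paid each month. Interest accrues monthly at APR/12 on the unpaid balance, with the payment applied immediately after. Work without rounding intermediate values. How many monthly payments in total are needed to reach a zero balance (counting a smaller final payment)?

41 payments

Promo months 1–15 at r₀ = 0%/12 = 0; months 16+ at r₁ = 25.4%/12 = 0.0211667.
After month 15 (no interest yet): B = €1,655.00 − 15·€48.00 = €935.00.
Then at r₁ with €48.00/mo: n₂ = −ln(1 − r₁·B/P)/ln(1+r₁) ≈ 25.38 → 26 more payments.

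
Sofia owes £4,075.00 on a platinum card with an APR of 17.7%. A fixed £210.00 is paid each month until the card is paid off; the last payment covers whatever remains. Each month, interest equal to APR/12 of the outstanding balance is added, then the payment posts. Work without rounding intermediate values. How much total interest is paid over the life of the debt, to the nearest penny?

Monthly rate r = 17.7%/12 = 1.475% = 0.01475.
Payoff takes n = ⌈−ln(1 − rB₀/P)/ln(1+r)⌉ = ⌈23.028⌉ = 24 payments; the last is £5.90.
Total paid = 23·£210.00 + £5.90 = £4,835.90.
Total interest = total paid − principal = £4,835.90 − £4,075.00 = £760.90.

£760.90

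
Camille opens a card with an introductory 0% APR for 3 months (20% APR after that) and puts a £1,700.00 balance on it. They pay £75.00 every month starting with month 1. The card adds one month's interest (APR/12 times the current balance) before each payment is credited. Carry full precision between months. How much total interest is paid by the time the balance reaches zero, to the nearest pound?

Promo months 1–3 at r₀ = 0%/12 = 0; months 4+ at r₁ = 20%/12 = 0.0166667.
After month 3 (no interest yet): B = £1,700.00 − 3·£75.00 = £1,475.00.
Then at r₁ with £75.00/mo: n₂ = −ln(1 − r₁·B/P)/ln(1+r₁) ≈ 24.03 → 25 more payments.
Total paid = 27·£75.00 + £2.12 = £2,027.12; interest = £2,027.12 − £1,700.00 = £327.12.

£327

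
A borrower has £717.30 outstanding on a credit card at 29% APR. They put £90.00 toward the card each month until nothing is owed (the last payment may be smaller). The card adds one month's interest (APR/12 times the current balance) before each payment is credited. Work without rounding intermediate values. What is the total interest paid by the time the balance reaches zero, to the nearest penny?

£89.10

Monthly rate r = 29%/12 = 2.41667% = 0.0241667.
Payoff takes n = ⌈−ln(1 − rB₀/P)/ln(1+r)⌉ = ⌈8.960⌉ = 9 payments; the last is £86.40.
Total paid = 8·£90.00 + £86.40 = £806.40.
Total interest = total paid − principal = £806.40 − £717.30 = £89.10.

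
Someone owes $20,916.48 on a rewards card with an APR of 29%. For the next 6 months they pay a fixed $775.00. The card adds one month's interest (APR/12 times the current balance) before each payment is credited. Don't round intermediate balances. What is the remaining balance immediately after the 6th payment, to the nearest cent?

$19,198.46

Monthly rate r = 29%/12 = 2.41667% = 0.0241667.
Each month: B ← B·(1+r) − $775.00.
Month 1: interest $505.48; balance after payment $20,646.96.
Month 2: interest $498.97; balance after payment $20,370.93.
Month 3: interest $492.30; balance after payment $20,088.23.
Month 4: interest $485.47; balance after payment $19,798.69.
Month 5: interest $478.47; balance after payment $19,502.16.
Month 6: interest $471.30; balance after payment $19,198.46.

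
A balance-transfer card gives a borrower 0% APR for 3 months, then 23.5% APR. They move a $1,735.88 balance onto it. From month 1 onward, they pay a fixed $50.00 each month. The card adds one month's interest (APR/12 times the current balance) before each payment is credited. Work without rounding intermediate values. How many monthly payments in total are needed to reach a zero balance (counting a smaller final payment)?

54 months

Promo months 1–3 at r₀ = 0%/12 = 0; months 4+ at r₁ = 23.5%/12 = 0.0195833.
After month 3 (no interest yet): B = $1,735.88 − 3·$50.00 = $1,585.88.
Then at r₁ with $50.00/mo: n₂ = −ln(1 − r₁·B/P)/ln(1+r₁) ≈ 50.05 → 51 more payments.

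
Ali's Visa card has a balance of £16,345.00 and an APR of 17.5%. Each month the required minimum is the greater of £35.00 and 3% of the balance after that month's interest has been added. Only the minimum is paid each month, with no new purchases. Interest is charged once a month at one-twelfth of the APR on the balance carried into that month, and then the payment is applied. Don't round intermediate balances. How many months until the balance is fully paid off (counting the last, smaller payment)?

212 months

Monthly rate r = 17.5%/12 = 1.45833% = 0.0145833.
While 3% of the post-interest balance exceeds £35.00, each month B ← (B·(1+r))·(1 − 0.03), i.e. B shrinks by the factor (1+r)·0.97 = 0.98415.
This holds for months 1–167. Entering month 168 the balance is £1,133.22; 3% of the post-interest balance is now below £35.00, so the flat £35.00 minimum applies from here.
From month 168 a fixed £35.00 at rate r clears £1,133.22 in 45 more payments. Total: 167 + 45 = 212 months.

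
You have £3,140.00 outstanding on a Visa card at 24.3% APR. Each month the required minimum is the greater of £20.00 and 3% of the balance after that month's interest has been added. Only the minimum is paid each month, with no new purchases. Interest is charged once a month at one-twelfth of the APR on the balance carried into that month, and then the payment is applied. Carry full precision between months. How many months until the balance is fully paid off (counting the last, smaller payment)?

205 months

Monthly rate r = 24.3%/12 = 2.025% = 0.02025.
While 3% of the post-interest balance exceeds £20.00, each month B ← (B·(1+r))·(1 − 0.03), i.e. B shrinks by the factor (1+r)·0.97 = 0.98964.
This holds for months 1–151. Entering month 152 the balance is £651.87; 3% of the post-interest balance is now below £20.00, so the flat £20.00 minimum applies from here.
From month 152 a fixed £20.00 at rate r clears £651.87 in 54 more payments. Total: 151 + 54 = 205 months.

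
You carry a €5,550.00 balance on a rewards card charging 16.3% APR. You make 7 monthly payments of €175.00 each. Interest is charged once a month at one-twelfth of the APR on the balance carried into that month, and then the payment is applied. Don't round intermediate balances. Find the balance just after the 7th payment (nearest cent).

€4,823.65

Monthly rate r = 16.3%/12 = 1.35833% = 0.0135833.
Each month: B ← B·(1+r) − €175.00.
Month 1: interest €75.39; balance after payment €5,450.39.
Month 2: interest €74.03; balance after payment €5,349.42.
Month 3: interest €72.66; balance after payment €5,247.08.
Month 4: interest €71.27; balance after payment €5,143.36.
Month 5: interest €69.86; balance after payment €5,038.22.
Month 6: interest €68.44; balance after payment €4,931.66.
Month 7: interest €66.99; balance after payment €4,823.65.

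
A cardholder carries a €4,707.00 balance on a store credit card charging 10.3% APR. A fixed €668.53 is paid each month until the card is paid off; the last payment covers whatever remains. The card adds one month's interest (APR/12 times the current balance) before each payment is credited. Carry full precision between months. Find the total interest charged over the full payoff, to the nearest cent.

€169.63

Monthly rate r = 10.3%/12 = 0.858333% = 0.00858333.
Payoff takes n = ⌈−ln(1 − rB₀/P)/ln(1+r)⌉ = ⌈7.294⌉ = 8 payments; the last is €196.92.
Total paid = 7·€668.53 + €196.92 = €4,876.63.
Total interest = total paid − principal = €4,876.63 − €4,707.00 = €169.63.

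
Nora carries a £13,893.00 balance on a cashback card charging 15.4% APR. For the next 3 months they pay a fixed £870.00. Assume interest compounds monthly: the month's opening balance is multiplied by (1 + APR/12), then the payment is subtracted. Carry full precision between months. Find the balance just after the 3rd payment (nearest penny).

Monthly rate r = 15.4%/12 = 1.28333% = 0.0128333.
Each month: B ← B·(1+r) − £870.00.
Month 1: interest £178.29; balance after payment £13,201.29.
Month 2: interest £169.42; balance after payment £12,500.71.
Month 3: interest £160.43; balance after payment £11,791.14.

£11,791.14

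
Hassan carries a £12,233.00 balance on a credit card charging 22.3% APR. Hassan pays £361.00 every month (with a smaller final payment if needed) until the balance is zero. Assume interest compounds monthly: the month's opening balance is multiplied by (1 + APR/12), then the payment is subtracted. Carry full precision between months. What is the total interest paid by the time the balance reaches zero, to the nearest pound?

Monthly rate r = 22.3%/12 = 1.85833% = 0.0185833.
Payoff takes n = ⌈−ln(1 − rB₀/P)/ln(1+r)⌉ = ⌈53.957⌉ = 54 payments; the last is £345.72.
Total paid = 53·£361.00 + £345.72 = £19,478.72.
Total interest = total paid − principal = £19,478.72 − £12,233.00 = £7,245.72.

£7,246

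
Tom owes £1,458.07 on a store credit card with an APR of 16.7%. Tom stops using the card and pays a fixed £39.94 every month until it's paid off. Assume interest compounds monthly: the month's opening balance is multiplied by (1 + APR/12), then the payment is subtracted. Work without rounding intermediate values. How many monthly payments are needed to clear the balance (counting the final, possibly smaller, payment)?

52 payments

Monthly rate r = 16.7%/12 = 1.39167% = 0.0139167.
Recurrence: B ← B·(1+r) − £39.94.
Month 1: interest £20.29; balance after payment £1,438.42.
Month 2: interest £20.02; balance after payment £1,418.50.
Closed form: n = −ln(1 − rB₀/P)/ln(1+r) = −ln(0.49195)/ln(1.01392) ≈ 51.327, so the balance reaches zero during payment 52.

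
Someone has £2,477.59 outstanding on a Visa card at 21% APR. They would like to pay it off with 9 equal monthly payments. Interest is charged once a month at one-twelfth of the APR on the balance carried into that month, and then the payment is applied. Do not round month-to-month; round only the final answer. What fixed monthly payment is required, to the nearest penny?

Monthly rate r = 21%/12 = 1.75% = 0.0175.
Level-payment amortization: P = B₀·r / (1 − (1+r)^(−n)) = 2477.59·0.0175 / (1 − 1.0175^(−9)).
Denominator 1 − (1+r)^(−9) = 0.144558651.
P = 43.3578 / 0.144558651 ≈ 299.93.

£299.93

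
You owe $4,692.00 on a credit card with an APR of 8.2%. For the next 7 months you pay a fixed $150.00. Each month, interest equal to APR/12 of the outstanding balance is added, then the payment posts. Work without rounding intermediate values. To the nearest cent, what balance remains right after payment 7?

Monthly rate r = 8.2%/12 = 0.683333% = 0.00683333.
Each month: B ← B·(1+r) − $150.00.
Month 1: interest $32.06; balance after payment $4,574.06.
Month 2: interest $31.26; balance after payment $4,455.32.
Month 3: interest $30.44; balance after payment $4,335.76.
Month 4: interest $29.63; balance after payment $4,215.39.
Month 5: interest $28.81; balance after payment $4,094.20.
Month 6: interest $27.98; balance after payment $3,972.17.
Month 7: interest $27.14; balance after payment $3,849.32.

$3,849.32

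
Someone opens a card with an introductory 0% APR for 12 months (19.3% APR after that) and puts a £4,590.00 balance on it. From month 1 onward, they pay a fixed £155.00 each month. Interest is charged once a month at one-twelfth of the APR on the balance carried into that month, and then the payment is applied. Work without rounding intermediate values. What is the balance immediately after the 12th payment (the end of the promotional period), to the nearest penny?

£2,730.00

Promo months 1–12 at r₀ = 0%/12 = 0; months 13+ at r₁ = 19.3%/12 = 0.0160833.
After month 12 (no interest yet): B = £4,590.00 − 12·£155.00 = £2,730.00.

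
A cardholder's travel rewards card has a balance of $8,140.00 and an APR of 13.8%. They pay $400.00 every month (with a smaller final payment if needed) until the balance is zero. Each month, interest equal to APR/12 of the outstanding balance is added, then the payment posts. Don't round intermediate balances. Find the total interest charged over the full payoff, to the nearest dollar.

Monthly rate r = 13.8%/12 = 1.15% = 0.0115.
Payoff takes n = ⌈−ln(1 − rB₀/P)/ln(1+r)⌉ = ⌈23.316⌉ = 24 payments; the last is $126.96.
Total paid = 23·$400.00 + $126.96 = $9,326.96.
Total interest = total paid − principal = $9,326.96 − $8,140.00 = $1,186.96.

$1,187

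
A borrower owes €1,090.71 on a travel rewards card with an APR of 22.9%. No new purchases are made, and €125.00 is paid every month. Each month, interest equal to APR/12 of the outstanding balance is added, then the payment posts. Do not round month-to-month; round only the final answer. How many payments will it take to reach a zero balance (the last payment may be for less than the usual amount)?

Monthly rate r = 22.9%/12 = 1.90833% = 0.0190833.
Recurrence: B ← B·(1+r) − €125.00.
Month 1: interest €20.81; balance after payment €986.52.
Month 2: interest €18.83; balance after payment €880.35.
Closed form: n = −ln(1 − rB₀/P)/ln(1+r) = −ln(0.83348)/ln(1.01908) ≈ 9.635, so the balance reaches zero during payment 10.

10 payments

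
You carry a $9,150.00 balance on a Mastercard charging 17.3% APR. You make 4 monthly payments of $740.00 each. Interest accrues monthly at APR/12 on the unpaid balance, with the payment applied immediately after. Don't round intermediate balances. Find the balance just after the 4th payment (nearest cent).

$6,664.54

Monthly rate r = 17.3%/12 = 1.44167% = 0.0144167.
Each month: B ← B·(1+r) − $740.00.
Month 1: interest $131.91; balance after payment $8,541.91.
Month 2: interest $123.15; balance after payment $7,925.06.
Month 3: interest $114.25; balance after payment $7,299.31.
Month 4: interest $105.23; balance after payment $6,664.54.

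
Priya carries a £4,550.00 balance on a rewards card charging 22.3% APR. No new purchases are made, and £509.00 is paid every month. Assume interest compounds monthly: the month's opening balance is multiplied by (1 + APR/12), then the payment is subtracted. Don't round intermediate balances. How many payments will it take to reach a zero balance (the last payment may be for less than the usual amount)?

10 payments

Monthly rate r = 22.3%/12 = 1.85833% = 0.0185833.
Recurrence: B ← B·(1+r) − £509.00.
Month 1: interest £84.55; balance after payment £4,125.55.
Month 2: interest £76.67; balance after payment £3,693.22.
Closed form: n = −ln(1 − rB₀/P)/ln(1+r) = −ln(0.83388)/ln(1.01858) ≈ 9.866, so the balance reaches zero during payment 10.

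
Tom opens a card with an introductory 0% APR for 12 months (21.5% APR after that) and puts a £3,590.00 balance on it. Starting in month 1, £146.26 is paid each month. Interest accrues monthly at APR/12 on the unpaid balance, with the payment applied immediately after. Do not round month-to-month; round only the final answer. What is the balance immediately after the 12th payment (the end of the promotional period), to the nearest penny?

£1,834.88

Promo months 1–12 at r₀ = 0%/12 = 0; months 13+ at r₁ = 21.5%/12 = 0.0179167.
After month 12 (no interest yet): B = £3,590.00 − 12·£146.26 = £1,834.88.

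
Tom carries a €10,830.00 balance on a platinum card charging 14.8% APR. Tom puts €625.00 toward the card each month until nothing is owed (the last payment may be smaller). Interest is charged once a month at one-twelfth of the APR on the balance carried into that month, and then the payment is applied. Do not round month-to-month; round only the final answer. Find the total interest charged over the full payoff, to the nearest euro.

Monthly rate r = 14.8%/12 = 1.23333% = 0.0123333.
Payoff takes n = ⌈−ln(1 − rB₀/P)/ln(1+r)⌉ = ⌈19.614⌉ = 20 payments; the last is €384.95.
Total paid = 19·€625.00 + €384.95 = €12,259.95.
Total interest = total paid − principal = €12,259.95 − €10,830.00 = €1,429.95.

€1,430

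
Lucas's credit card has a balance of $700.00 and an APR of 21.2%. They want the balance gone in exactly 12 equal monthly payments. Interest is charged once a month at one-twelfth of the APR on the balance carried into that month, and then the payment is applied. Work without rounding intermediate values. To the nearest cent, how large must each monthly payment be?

Monthly rate r = 21.2%/12 = 1.76667% = 0.0176667.
Level-payment amortization: P = B₀·r / (1 − (1+r)^(−n)) = 700.00·0.0176667 / (1 − 1.01767^(−12)).
Denominator 1 − (1+r)^(−12) = 0.189536604.
P = 12.3667 / 0.189536604 ≈ 65.25.

$65.25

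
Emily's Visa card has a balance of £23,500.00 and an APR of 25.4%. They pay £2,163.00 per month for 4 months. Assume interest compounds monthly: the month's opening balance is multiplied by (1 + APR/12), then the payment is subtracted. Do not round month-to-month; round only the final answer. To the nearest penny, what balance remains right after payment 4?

Monthly rate r = 25.4%/12 = 2.11667% = 0.0211667.
Each month: B ← B·(1+r) − £2,163.00.
Month 1: interest £497.42; balance after payment £21,834.42.
Month 2: interest £462.16; balance after payment £20,133.58.
Month 3: interest £426.16; balance after payment £18,396.74.
Month 4: interest £389.40; balance after payment £16,623.14.

£16,623.14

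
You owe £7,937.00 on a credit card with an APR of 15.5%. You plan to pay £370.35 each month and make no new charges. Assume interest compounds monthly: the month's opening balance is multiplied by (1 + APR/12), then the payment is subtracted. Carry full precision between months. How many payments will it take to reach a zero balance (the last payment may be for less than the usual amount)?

Monthly rate r = 15.5%/12 = 1.29167% = 0.0129167.
Recurrence: B ← B·(1+r) − £370.35.
Month 1: interest £102.52; balance after payment £7,669.17.
Month 2: interest £99.06; balance after payment £7,397.88.
Closed form: n = −ln(1 − rB₀/P)/ln(1+r) = −ln(0.72318)/ln(1.01292) ≈ 25.253, so the balance reaches zero during payment 26.

26 payments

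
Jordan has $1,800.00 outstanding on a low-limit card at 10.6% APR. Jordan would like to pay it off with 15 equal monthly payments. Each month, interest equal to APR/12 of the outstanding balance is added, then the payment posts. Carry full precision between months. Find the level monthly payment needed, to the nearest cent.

Monthly rate r = 10.6%/12 = 0.883333% = 0.00883333.
Level-payment amortization: P = B₀·r / (1 − (1+r)^(−n)) = 1800.00·0.00883333 / (1 − 1.00883^(−15)).
Denominator 1 − (1+r)^(−15) = 0.123587331.
P = 15.9 / 0.123587331 ≈ 128.65.

$128.65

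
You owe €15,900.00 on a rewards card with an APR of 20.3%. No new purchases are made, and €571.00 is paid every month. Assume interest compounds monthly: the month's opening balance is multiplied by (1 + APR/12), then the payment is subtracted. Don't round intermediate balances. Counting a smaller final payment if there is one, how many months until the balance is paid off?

38 months

Monthly rate r = 20.3%/12 = 1.69167% = 0.0169167.
Recurrence: B ← B·(1+r) − €571.00.
Month 1: interest €268.98; balance after payment €15,597.98.
Month 2: interest €263.87; balance after payment €15,290.84.
Closed form: n = −ln(1 − rB₀/P)/ln(1+r) = −ln(0.52894)/ln(1.01692) ≈ 37.966, so the balance reaches zero during payment 38.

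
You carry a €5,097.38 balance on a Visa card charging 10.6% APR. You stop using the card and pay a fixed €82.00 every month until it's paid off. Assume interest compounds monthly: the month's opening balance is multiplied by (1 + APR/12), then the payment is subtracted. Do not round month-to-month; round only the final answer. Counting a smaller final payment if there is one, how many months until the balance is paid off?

Monthly rate r = 10.6%/12 = 0.883333% = 0.00883333.
Recurrence: B ← B·(1+r) − €82.00.
Month 1: interest €45.03; balance after payment €5,060.41.
Month 2: interest €44.70; balance after payment €5,023.11.
Closed form: n = −ln(1 − rB₀/P)/ln(1+r) = −ln(0.45089)/ln(1.00883) ≈ 90.571, so the balance reaches zero during payment 91.

91 payments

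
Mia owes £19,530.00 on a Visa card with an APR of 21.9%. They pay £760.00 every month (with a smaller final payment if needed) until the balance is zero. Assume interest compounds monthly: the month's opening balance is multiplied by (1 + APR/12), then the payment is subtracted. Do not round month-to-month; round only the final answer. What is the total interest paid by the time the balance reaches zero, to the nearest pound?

£7,068

Monthly rate r = 21.9%/12 = 1.825% = 0.01825.
Payoff takes n = ⌈−ln(1 − rB₀/P)/ln(1+r)⌉ = ⌈34.998⌉ = 35 payments; the last is £758.27.
Total paid = 34·£760.00 + £758.27 = £26,598.27.
Total interest = total paid − principal = £26,598.27 − £19,530.00 = £7,068.27.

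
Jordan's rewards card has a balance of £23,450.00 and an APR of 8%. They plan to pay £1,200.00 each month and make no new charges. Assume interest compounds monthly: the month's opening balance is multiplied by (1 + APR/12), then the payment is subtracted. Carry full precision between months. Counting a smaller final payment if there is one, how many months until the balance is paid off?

22 payments

Monthly rate r = 8%/12 = 0.666667% = 0.00666667.
Recurrence: B ← B·(1+r) − £1,200.00.
Month 1: interest £156.33; balance after payment £22,406.33.
Month 2: interest £149.38; balance after payment £21,355.71.
Closed form: n = −ln(1 − rB₀/P)/ln(1+r) = −ln(0.86972)/ln(1.00667) ≈ 21.007, so the balance reaches zero during payment 22.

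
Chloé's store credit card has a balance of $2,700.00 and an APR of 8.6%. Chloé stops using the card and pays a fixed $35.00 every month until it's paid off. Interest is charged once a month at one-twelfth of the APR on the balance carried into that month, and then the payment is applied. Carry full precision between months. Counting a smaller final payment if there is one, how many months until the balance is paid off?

Monthly rate r = 8.6%/12 = 0.716667% = 0.00716667.
Recurrence: B ← B·(1+r) − $35.00.
Month 1: interest $19.35; balance after payment $2,684.35.
Month 2: interest $19.24; balance after payment $2,668.59.
Closed form: n = −ln(1 − rB₀/P)/ln(1+r) = −ln(0.44714)/ln(1.00717) ≈ 112.710, so the balance reaches zero during payment 113.

113 payments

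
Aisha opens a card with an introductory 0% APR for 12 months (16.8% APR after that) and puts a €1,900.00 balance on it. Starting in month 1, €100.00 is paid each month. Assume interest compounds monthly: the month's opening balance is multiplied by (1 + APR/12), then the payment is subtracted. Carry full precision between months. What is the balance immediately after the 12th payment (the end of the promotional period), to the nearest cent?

€700.00

Promo months 1–12 at r₀ = 0%/12 = 0; months 13+ at r₁ = 16.8%/12 = 0.014.
After month 12 (no interest yet): B = €1,900.00 − 12·€100.00 = €700.00.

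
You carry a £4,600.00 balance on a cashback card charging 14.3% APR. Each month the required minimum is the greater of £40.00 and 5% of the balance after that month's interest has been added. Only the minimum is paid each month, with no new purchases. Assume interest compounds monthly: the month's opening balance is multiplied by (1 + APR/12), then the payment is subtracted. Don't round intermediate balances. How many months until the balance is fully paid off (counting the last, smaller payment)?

68 months

Monthly rate r = 14.3%/12 = 1.19167% = 0.0119167.
While 5% of the post-interest balance exceeds £40.00, each month B ← (B·(1+r))·(1 − 0.05), i.e. B shrinks by the factor (1+r)·0.95 = 0.96132.
This holds for months 1–45. Entering month 46 the balance is £779.53; 5% of the post-interest balance is now below £40.00, so the flat £40.00 minimum applies from here.
From month 46 a fixed £40.00 at rate r clears £779.53 in 23 more payments. Total: 45 + 23 = 68 months.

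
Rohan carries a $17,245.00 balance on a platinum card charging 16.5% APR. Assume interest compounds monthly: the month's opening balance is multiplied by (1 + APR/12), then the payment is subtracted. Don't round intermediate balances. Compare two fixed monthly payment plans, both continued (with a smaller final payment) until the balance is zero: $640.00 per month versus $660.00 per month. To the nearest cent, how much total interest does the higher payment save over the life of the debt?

Monthly rate r = 16.5%/12 = 1.375% = 0.01375.
At $640.00/mo: n = ⌈−ln(1 − rB₀/P)/ln(1+r)⌉ = 34 payments (last $570.65); total interest = total paid − $17,245.00 = $4,445.65.
At $660.00/mo: 33 payments (last $394.77); total interest $4,269.77.
Interest saved = $4,445.65 − $4,269.77 = $175.88.

$175.88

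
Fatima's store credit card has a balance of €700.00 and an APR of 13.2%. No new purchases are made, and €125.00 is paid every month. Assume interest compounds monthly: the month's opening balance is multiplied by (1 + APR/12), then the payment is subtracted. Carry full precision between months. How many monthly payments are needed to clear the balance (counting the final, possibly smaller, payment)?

6 payments

Monthly rate r = 13.2%/12 = 1.1% = 0.011.
Recurrence: B ← B·(1+r) − €125.00.
Month 1: interest €7.70; balance after payment €582.70.
Month 2: interest €6.41; balance after payment €464.11.
Month 3: interest €5.11; balance after payment €344.21.
Month 4: interest €3.79; balance after payment €223.00.
Month 5: interest €2.45; balance after payment €100.45.
Month 6: interest €1.10; balance after payment €0.00.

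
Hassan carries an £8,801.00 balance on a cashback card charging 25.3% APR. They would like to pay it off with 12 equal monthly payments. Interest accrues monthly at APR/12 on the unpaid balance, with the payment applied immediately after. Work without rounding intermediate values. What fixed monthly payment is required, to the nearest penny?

Monthly rate r = 25.3%/12 = 2.10833% = 0.0210833.
Level-payment amortization: P = B₀·r / (1 − (1+r)^(−n)) = 8801.00·0.0210833 / (1 − 1.02108^(−12)).
Denominator 1 − (1+r)^(−12) = 0.221487213.
P = 185.554 / 0.221487213 ≈ 837.77.

£837.77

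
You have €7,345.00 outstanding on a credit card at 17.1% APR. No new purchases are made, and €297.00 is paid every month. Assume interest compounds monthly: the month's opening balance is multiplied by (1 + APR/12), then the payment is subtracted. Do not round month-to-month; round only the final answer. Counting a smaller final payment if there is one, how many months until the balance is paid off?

Monthly rate r = 17.1%/12 = 1.425% = 0.01425.
Recurrence: B ← B·(1+r) − €297.00.
Month 1: interest €104.67; balance after payment €7,152.67.
Month 2: interest €101.93; balance after payment €6,957.59.
Closed form: n = −ln(1 − rB₀/P)/ln(1+r) = −ln(0.64759)/ln(1.01425) ≈ 30.708, so the balance reaches zero during payment 31.

31 months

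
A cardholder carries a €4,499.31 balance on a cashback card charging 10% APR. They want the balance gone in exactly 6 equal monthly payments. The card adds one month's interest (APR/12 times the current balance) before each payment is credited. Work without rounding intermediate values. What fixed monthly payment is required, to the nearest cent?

€771.91

Monthly rate r = 10%/12 = 0.833333% = 0.00833333.
Level-payment amortization: P = B₀·r / (1 − (1+r)^(−n)) = 4499.31·0.00833333 / (1 − 1.00833^(−6)).
Denominator 1 − (1+r)^(−6) = 0.0485734764.
P = 37.4943 / 0.0485734764 ≈ 771.91.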